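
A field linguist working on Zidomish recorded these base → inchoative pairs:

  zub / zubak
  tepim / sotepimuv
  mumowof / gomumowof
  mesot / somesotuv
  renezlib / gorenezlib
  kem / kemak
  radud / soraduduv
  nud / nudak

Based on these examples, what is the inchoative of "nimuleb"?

gonimuleb

"nimuleb" has 3 vowels. The stems with 3 vowels (renezlib → gorenezlib, mumowof → gomumowof) add the prefix go-.
The other patterns: stems with 1 vowel add -ak; stems with 2 vowels add so- … -uv around the stem.
So nimuleb → gonimuleb.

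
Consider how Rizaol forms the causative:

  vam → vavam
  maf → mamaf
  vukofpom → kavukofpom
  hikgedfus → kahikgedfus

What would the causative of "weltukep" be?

vukofpom and vam both end in -m yet inflect differently (kavukofpom, vavam), so the final letter is not what conditions the rule; the number of vowels is.
"weltukep" has 3 vowels. The stems with 3 vowels (vukofpom → kavukofpom, hikgedfus → kahikgedfus) add the prefix ka-.
So weltukep → kaweltukep.

kaweltukep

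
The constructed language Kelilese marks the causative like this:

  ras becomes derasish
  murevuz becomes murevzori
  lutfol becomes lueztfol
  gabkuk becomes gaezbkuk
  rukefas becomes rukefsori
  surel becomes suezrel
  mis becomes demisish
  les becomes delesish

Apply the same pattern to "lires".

liezres

les and rukefas both end in -s yet inflect differently (delesish, rukefsori), so the final letter is not what conditions the rule; the number of vowels is.
"lires" has 2 vowels. The stems with 2 vowels (gabkuk → gaezbkuk, lutfol → lueztfol, surel → suezrel) insert -ez- after the first vowel.
The other patterns: stems with 1 vowel add de- … -ish around the stem; stems with 3 vowels delete the last vowel and add -ori.
So lires → liezres.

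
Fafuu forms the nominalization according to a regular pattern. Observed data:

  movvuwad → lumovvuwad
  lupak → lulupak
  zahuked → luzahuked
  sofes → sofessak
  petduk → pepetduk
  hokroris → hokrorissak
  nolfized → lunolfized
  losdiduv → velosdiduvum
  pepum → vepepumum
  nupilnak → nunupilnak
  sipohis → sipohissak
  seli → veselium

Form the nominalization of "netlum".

venetlumum

"netlum" ends in -m. The one such stem in the data (pepum → vepepumum) adds ve- … -um around the stem, so the same rule applies.
The other patterns: stems ending in -k repeat the first consonant+vowel as a prefix; stems ending in -d add the prefix lu-; stems ending in -s double the final consonant and add -ak.
So netlum → venetlumum.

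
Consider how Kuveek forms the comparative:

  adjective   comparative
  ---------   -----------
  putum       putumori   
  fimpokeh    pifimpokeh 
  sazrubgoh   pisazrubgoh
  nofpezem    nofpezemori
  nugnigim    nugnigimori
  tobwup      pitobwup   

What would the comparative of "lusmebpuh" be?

pilusmebpuh

putum and tobwup both have last vowel 'u' yet inflect differently (putumori, pitobwup), so the last vowel is not what conditions the rule; the final letter is.
"lusmebpuh" ends in -h. The stems ending in -h (fimpokeh → pifimpokeh, sazrubgoh → pisazrubgoh) add the prefix pi-.
So lusmebpuh → pilusmebpuh.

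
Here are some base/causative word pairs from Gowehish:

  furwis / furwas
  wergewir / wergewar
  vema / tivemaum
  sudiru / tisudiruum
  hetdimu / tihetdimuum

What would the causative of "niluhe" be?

tiniluheum

furwis and vema both have 2 vowels yet inflect differently (furwas, tivemaum), so the number of vowels is not what conditions the rule; whether the stem ends in a vowel or a consonant is.
"niluhe" ends in a vowel. The stems ending in a vowel (vema → tivemaum, sudiru → tisudiruum, hetdimu → tihetdimuum) add ti- … -um around the stem.
The other pattern: stems ending in a consonant change the last vowel to 'a'.
So niluhe → tiniluheum.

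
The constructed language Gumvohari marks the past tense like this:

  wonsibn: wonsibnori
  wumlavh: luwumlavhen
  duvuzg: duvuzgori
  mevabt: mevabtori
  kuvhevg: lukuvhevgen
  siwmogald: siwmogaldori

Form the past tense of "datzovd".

ludatzovden

kuvhevg and duvuzg both end in -g yet inflect differently (lukuvhevgen, duvuzgori), so the final letter is not what conditions the rule; the second-to-last letter is.
"datzovd" has second-to-last letter 'v'. The stems whose second-to-last letter is 'v' (wumlavh → luwumlavhen, kuvhevg → lukuvhevgen) add lu- … -en around the stem.
So datzovd → ludatzovden.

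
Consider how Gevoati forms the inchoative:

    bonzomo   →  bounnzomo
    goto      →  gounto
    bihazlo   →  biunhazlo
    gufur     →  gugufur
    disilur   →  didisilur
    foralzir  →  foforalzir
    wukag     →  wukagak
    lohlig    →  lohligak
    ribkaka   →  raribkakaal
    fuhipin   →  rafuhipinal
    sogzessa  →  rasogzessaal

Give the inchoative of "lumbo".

luunmbo

foralzir and lohlig both have last vowel 'i' yet inflect differently (foforalzir, lohligak), so the last vowel is not what conditions the rule; the final letter is.
"lumbo" ends in -o. The stems ending in -o (bonzomo → bounnzomo, goto → gounto, bihazlo → biunhazlo) insert -un- after the first vowel.
The other patterns: stems ending in -r repeat the first consonant+vowel as a prefix; stems ending in -g add -ak; stems ending in -a or -n add ra- … -al around the stem.
So lumbo → luunmbo.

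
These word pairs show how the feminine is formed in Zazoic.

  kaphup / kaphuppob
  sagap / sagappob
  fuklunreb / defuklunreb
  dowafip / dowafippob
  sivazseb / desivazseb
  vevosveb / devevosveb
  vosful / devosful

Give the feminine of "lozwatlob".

delozwatlob

kaphup and vosful both have last vowel 'u' yet inflect differently (kaphuppob, devosful), so the last vowel is not what conditions the rule; the final letter is.
"lozwatlob" ends in -b. The stems ending in -b (sivazseb → desivazseb, fuklunreb → defuklunreb, vevosveb → devevosveb) add the prefix de-.
The other pattern: stems ending in -p double the final consonant and add -ob.
So lozwatlob → delozwatlob.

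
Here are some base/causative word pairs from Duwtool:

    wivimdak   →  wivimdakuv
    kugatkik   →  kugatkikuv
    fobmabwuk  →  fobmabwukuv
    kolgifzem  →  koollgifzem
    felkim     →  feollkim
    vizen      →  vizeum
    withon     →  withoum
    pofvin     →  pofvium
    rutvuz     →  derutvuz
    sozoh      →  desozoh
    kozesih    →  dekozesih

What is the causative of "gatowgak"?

gatowgakuv

kugatkik and felkim both have last vowel 'i' yet inflect differently (kugatkikuv, feollkim), so the last vowel is not what conditions the rule; the final letter is.
"gatowgak" ends in -k. The stems ending in -k (wivimdak → wivimdakuv, kugatkik → kugatkikuv, fobmabwuk → fobmabwukuv) add -uv.
The other patterns: stems ending in -m insert -ol- after the first vowel; stems ending in -n drop the final letter and add -um; stems ending in -h or -z add the prefix de-.
So gatowgak → gatowgakuv.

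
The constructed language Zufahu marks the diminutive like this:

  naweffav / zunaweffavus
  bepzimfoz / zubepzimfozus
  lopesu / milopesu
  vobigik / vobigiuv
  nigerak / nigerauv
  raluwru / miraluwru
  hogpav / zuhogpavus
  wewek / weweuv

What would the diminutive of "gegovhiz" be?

zugegovhizus

nigerak and hogpav both have last vowel 'a' yet inflect differently (nigerauv, zuhogpavus), so the last vowel is not what conditions the rule; the final letter is.
"gegovhiz" ends in -z. The one such stem in the data (bepzimfoz → zubepzimfozus) adds zu- … -us around the stem, so the same rule applies.
So gegovhiz → zugegovhizus.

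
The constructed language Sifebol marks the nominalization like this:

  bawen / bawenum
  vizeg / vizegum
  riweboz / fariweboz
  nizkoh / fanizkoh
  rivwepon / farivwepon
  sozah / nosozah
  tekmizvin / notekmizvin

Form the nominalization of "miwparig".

"miwparig" has last vowel 'i'. The one such stem in the data (tekmizvin → notekmizvin) adds the prefix no-, so the same rule applies.
So miwparig → nomiwparig.

nomiwparig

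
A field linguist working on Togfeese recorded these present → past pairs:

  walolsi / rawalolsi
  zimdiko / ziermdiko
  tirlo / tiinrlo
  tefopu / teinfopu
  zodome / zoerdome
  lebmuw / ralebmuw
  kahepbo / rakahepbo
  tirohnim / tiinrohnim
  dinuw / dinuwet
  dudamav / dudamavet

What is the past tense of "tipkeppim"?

tiinpkeppim

zimdiko and tirlo both end in -o yet inflect differently (ziermdiko, tiinrlo), so the final letter is not what conditions the rule; the first letter is.
"tipkeppim" begins with t-. The stems beginning with t- (tirohnim → tiinrohnim, tirlo → tiinrlo, tefopu → teinfopu) insert -in- after the first vowel.
So tipkeppim → tiinpkeppim.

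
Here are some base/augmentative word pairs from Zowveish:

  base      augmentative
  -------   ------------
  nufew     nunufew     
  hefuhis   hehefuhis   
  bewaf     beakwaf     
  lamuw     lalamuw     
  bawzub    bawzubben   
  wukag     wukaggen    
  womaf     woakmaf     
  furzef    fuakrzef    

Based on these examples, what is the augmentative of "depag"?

depaggen

nufew and furzef both have last vowel 'e' yet inflect differently (nunufew, fuakrzef), so the last vowel is not what conditions the rule; the final letter is.
"depag" ends in -g. The one such stem in the data (wukag → wukaggen) doubles the final consonant and adds -en (as does bawzub), so the same rule applies.
So depag → depaggen.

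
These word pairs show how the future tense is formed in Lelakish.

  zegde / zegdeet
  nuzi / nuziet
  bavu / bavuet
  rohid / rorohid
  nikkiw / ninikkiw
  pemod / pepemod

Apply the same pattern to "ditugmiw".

diditugmiw

nuzi and rohid both have last vowel 'i' yet inflect differently (nuziet, rorohid), so the last vowel is not what conditions the rule; whether the stem ends in a vowel or a consonant is.
"ditugmiw" ends in a consonant. The stems ending in a consonant (rohid → rorohid, nikkiw → ninikkiw, pemod → pepemod) repeat the first consonant+vowel as a prefix.
So ditugmiw → diditugmiw.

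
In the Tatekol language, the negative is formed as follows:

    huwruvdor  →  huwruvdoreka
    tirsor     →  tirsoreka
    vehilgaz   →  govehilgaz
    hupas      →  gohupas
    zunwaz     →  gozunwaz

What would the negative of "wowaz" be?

gowowaz

"wowaz" ends in -z. The stems ending in -z (vehilgaz → govehilgaz, zunwaz → gozunwaz) add the prefix go-.
The other pattern: stems ending in -r add -eka.
So wowaz → gowowaz.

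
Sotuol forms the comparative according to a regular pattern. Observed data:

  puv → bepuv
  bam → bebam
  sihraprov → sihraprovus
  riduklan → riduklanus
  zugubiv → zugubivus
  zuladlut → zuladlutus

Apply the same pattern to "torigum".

torigumus

puv and sihraprov both end in -v yet inflect differently (bepuv, sihraprovus), so the final letter is not what conditions the rule; the number of vowels is.
"torigum" has 3 vowels. The stems with 3 vowels (sihraprov → sihraprovus, riduklan → riduklanus, zugubiv → zugubivus) add -us.
So torigum → torigumus.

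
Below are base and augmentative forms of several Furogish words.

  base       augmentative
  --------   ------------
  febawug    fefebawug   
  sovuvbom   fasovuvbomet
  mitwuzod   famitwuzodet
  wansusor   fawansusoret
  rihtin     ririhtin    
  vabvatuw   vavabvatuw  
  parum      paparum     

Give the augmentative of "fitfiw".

"fitfiw" has last vowel 'i'. The one such stem in the data (rihtin → ririhtin) repeats the first consonant+vowel as a prefix (as do parum, febawug), so the same rule applies.
The other pattern: stems whose last vowel is 'o' add fa- … -et around the stem.
So fitfiw → fifitfiw.

fifitfiw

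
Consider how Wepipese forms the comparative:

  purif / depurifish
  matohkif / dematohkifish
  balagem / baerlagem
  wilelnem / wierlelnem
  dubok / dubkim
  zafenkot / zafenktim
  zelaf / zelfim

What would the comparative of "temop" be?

tempim

"temop" has last vowel 'o'. The stems whose last vowel is 'o' (dubok → dubkim, zafenkot → zafenktim) delete the last vowel and add -im.
The other patterns: stems whose last vowel is 'i' add de- … -ish around the stem; stems whose last vowel is 'e' insert -er- after the first vowel.
So temop → tempim.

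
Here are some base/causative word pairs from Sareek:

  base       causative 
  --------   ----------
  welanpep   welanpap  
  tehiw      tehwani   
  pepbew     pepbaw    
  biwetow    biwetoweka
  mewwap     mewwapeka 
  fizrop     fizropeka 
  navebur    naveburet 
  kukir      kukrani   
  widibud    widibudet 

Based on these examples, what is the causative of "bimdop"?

navebur and kukir both end in -r yet inflect differently (naveburet, kukrani), so the final letter is not what conditions the rule; the last vowel is.
"bimdop" has last vowel 'o'. The stems whose last vowel is 'o' (biwetow → biwetoweka, fizrop → fizropeka) add -eka.
The other patterns: stems whose last vowel is 'u' add -et; stems whose last vowel is 'i' delete the last vowel and add -ani; stems whose last vowel is 'e' change the last vowel to 'a'.
So bimdop → bimdopeka.

bimdopeka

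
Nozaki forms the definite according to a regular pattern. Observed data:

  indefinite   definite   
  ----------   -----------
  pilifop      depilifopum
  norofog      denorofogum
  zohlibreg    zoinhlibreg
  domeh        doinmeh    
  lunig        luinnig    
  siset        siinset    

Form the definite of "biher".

biinher

norofog and zohlibreg both end in -g yet inflect differently (denorofogum, zoinhlibreg), so the final letter is not what conditions the rule; the last vowel is.
"biher" has last vowel 'e'. The stems whose last vowel is 'e' (zohlibreg → zoinhlibreg, domeh → doinmeh, siset → siinset) insert -in- after the first vowel.
The other pattern: stems whose last vowel is 'o' add de- … -um around the stem.
So biher → biinher.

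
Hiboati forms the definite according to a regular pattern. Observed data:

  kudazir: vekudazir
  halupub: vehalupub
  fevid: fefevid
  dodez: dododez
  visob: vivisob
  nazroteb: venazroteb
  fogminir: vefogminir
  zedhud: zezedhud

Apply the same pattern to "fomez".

nazroteb and visob both end in -b yet inflect differently (venazroteb, vivisob), so the final letter is not what conditions the rule; the number of vowels is.
"fomez" has 2 vowels. The stems with 2 vowels (dodez → dododez, zedhud → zezedhud, fevid → fefevid) repeat the first consonant+vowel as a prefix.
The other pattern: stems with 3 vowels add the prefix ve-.
So fomez → fofomez.

fofomez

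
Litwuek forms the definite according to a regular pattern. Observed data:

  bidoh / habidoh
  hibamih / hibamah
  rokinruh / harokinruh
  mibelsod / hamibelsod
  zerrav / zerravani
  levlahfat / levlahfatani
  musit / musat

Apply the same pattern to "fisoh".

hafisoh

"fisoh" has last vowel 'o'. The stems whose last vowel is 'o' (bidoh → habidoh, mibelsod → hamibelsod) add the prefix ha-.
The other patterns: stems whose last vowel is 'i' change the last vowel to 'a'; stems whose last vowel is 'a' add -ani.
So fisoh → hafisoh.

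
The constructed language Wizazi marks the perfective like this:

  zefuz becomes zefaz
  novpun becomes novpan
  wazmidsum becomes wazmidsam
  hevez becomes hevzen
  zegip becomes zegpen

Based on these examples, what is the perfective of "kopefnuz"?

kopefnaz

zefuz and hevez both end in -z yet inflect differently (zefaz, hevzen), so the final letter is not what conditions the rule; the last vowel is.
"kopefnuz" has last vowel 'u'. The stems whose last vowel is 'u' (zefuz → zefaz, novpun → novpan, wazmidsum → wazmidsam) change the last vowel to 'a'.
The other pattern: stems whose last vowel is 'e' or 'i' delete the last vowel and add -en.
So kopefnuz → kopefnaz.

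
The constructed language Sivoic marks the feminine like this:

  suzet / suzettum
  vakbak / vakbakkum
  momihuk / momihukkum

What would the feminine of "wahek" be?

wahekkum

Every pair shown (suzet → suzettum, vakbak → vakbakkum, momihuk → momihukkum) follows the same rule: double the final consonant and add -um.
So wahek → wahekkum.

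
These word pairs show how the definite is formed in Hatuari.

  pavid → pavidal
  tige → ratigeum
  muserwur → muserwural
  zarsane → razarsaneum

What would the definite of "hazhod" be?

"hazhod" ends in a consonant. The stems ending in a consonant (muserwur → muserwural, pavid → pavidal) add -al.
So hazhod → hazhodal.

hazhodal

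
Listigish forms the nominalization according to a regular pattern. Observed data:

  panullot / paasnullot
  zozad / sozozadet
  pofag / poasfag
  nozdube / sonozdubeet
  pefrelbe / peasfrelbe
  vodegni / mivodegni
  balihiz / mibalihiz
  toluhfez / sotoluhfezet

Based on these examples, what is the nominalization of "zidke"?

sozidkeet

balihiz and toluhfez both end in -z yet inflect differently (mibalihiz, sotoluhfezet), so the final letter is not what conditions the rule; the first letter is.
"zidke" begins with z-. The one such stem in the data (zozad → sozozadet) adds so- … -et around the stem, so the same rule applies.
The other patterns: stems beginning with p- insert -as- after the first vowel; stems beginning with b- or v- add the prefix mi-.
So zidke → sozidkeet.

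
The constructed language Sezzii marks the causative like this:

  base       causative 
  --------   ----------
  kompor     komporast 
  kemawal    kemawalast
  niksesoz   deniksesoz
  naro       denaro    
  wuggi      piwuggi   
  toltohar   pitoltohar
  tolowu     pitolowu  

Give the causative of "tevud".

"tevud" begins with t-. The stems beginning with t- (toltohar → pitoltohar, tolowu → pitolowu) add the prefix pi-.
So tevud → pitevud.

pitevud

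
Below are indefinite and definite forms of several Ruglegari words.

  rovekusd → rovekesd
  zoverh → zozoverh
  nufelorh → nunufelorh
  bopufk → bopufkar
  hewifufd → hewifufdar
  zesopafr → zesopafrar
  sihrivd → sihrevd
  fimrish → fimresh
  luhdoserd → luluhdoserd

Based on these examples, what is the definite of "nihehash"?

nihehesh

"nihehash" has second-to-last letter 's'. The stems whose second-to-last letter is 's' (rovekusd → rovekesd, fimrish → fimresh) change the last vowel to 'e'.
The other patterns: stems whose second-to-last letter is 'r' repeat the first consonant+vowel as a prefix; stems whose second-to-last letter is 'f' add -ar.
So nihehash → nihehesh.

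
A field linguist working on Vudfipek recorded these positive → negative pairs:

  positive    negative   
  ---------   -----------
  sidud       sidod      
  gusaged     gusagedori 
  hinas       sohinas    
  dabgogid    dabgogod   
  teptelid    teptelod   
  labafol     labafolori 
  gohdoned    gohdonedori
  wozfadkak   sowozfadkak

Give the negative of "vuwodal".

sovuwodal

gohdoned and sidud both end in -d yet inflect differently (gohdonedori, sidod), so the final letter is not what conditions the rule; the last vowel is.
"vuwodal" has last vowel 'a'. The stems whose last vowel is 'a' (wozfadkak → sowozfadkak, hinas → sohinas) add the prefix so-.
The other patterns: stems whose last vowel is 'e' or 'o' add -ori; stems whose last vowel is 'i' or 'u' change the last vowel to 'o'.
So vuwodal → sovuwodal.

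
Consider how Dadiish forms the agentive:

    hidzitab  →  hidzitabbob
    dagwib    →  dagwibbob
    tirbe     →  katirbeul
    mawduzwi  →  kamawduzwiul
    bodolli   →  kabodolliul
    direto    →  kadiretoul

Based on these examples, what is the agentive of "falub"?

falubbob

bodolli and dagwib both have last vowel 'i' yet inflect differently (kabodolliul, dagwibbob), so the last vowel is not what conditions the rule; whether the stem ends in a vowel or a consonant is.
"falub" ends in a consonant. The stems ending in a consonant (hidzitab → hidzitabbob, dagwib → dagwibbob) double the final consonant and add -ob.
The other pattern: stems ending in a vowel add ka- … -ul around the stem.
So falub → falubbob.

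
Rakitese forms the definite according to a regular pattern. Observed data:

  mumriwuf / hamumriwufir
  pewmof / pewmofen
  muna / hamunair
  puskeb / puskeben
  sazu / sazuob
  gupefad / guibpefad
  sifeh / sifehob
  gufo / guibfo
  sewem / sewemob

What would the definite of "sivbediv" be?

sivbedivob

pewmof and mumriwuf both end in -f yet inflect differently (pewmofen, hamumriwufir), so the final letter is not what conditions the rule; the first letter is.
"sivbediv" begins with s-. The stems beginning with s- (sazu → sazuob, sifeh → sifehob, sewem → sewemob) add -ob.
So sivbediv → sivbedivob.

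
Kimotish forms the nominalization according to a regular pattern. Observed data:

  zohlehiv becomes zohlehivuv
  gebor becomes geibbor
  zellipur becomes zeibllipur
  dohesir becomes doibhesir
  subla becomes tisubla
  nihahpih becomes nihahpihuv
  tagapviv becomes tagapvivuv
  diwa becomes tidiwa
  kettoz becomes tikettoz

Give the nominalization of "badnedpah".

"badnedpah" ends in -h. The one such stem in the data (nihahpih → nihahpihuv) adds -uv, so the same rule applies.
So badnedpah → badnedpahuv.

badnedpahuv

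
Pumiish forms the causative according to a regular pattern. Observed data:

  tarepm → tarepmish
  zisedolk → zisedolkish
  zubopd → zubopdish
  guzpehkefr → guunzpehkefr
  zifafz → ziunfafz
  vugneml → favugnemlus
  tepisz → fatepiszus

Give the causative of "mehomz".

famehomzus

zifafz and tepisz both end in -z yet inflect differently (ziunfafz, fatepiszus), so the final letter is not what conditions the rule; the second-to-last letter is.
"mehomz" has second-to-last letter 'm'. The one such stem in the data (vugneml → favugnemlus) adds fa- … -us around the stem, so the same rule applies.
So mehomz → famehomzus.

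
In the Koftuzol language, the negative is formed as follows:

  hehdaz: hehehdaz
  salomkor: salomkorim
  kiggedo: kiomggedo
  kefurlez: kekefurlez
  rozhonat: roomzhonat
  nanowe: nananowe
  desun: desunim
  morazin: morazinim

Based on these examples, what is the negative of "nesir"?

salomkor and kiggedo both have last vowel 'o' yet inflect differently (salomkorim, kiomggedo), so the last vowel is not what conditions the rule; the final letter is.
"nesir" ends in -r. The one such stem in the data (salomkor → salomkorim) adds -im, so the same rule applies.
The other patterns: stems ending in -e or -z repeat the first consonant+vowel as a prefix; stems ending in -o or -t insert -om- after the first vowel.
So nesir → nesirim.

nesirim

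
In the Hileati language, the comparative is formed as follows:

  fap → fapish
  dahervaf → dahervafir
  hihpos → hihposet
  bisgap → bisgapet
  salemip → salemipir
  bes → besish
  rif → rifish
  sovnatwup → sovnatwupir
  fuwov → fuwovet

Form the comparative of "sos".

sosish

bes and hihpos both end in -s yet inflect differently (besish, hihposet), so the final letter is not what conditions the rule; the number of vowels is.
"sos" has 1 vowel. The stems with 1 vowel (fap → fapish, bes → besish, rif → rifish) add -ish.
The other patterns: stems with 2 vowels add -et; stems with 3 vowels add -ir.
So sos → sosish.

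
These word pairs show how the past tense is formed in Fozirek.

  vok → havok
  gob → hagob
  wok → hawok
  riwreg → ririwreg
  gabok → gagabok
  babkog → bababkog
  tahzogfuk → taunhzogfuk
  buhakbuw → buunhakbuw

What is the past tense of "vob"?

vok and gabok both end in -k yet inflect differently (havok, gagabok), so the final letter is not what conditions the rule; the number of vowels is.
"vob" has 1 vowel. The stems with 1 vowel (vok → havok, gob → hagob, wok → hawok) add the prefix ha-.
The other patterns: stems with 2 vowels repeat the first consonant+vowel as a prefix; stems with 3 vowels insert -un- after the first vowel.
So vob → havob.

havob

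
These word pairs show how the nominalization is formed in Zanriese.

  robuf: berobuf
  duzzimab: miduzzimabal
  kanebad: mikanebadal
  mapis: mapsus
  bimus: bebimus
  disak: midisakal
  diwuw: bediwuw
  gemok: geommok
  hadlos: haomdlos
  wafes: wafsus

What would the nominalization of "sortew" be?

sortwus

wafes and bimus both end in -s yet inflect differently (wafsus, bebimus), so the final letter is not what conditions the rule; the last vowel is.
"sortew" has last vowel 'e'. The one such stem in the data (wafes → wafsus) deletes the last vowel and adds -us (as does mapis), so the same rule applies.
So sortew → sortwus.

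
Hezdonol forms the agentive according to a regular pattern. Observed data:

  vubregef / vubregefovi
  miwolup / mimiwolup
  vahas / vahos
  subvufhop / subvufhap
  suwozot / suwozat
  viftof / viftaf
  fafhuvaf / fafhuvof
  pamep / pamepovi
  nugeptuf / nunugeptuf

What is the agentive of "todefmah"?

nugeptuf and fafhuvaf both end in -f yet inflect differently (nunugeptuf, fafhuvof), so the final letter is not what conditions the rule; the last vowel is.
"todefmah" has last vowel 'a'. The stems whose last vowel is 'a' (vahas → vahos, fafhuvaf → fafhuvof) change the last vowel to 'o'.
So todefmah → todefmoh.

todefmoh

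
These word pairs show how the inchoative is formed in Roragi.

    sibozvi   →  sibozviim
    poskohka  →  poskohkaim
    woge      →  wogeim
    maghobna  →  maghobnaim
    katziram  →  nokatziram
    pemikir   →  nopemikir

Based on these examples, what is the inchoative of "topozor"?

poskohka and katziram both have last vowel 'a' yet inflect differently (poskohkaim, nokatziram), so the last vowel is not what conditions the rule; whether the stem ends in a vowel or a consonant is.
"topozor" ends in a consonant. The stems ending in a consonant (katziram → nokatziram, pemikir → nopemikir) add the prefix no-.
So topozor → notopozor.

notopozor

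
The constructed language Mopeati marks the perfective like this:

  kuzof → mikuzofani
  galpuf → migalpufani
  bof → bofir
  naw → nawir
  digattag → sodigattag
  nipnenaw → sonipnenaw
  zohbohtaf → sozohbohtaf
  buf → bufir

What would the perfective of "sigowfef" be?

bof and kuzof both end in -f yet inflect differently (bofir, mikuzofani), so the final letter is not what conditions the rule; the number of vowels is.
"sigowfef" has 3 vowels. The stems with 3 vowels (nipnenaw → sonipnenaw, zohbohtaf → sozohbohtaf, digattag → sodigattag) add the prefix so-.
So sigowfef → sosigowfef.

sosigowfef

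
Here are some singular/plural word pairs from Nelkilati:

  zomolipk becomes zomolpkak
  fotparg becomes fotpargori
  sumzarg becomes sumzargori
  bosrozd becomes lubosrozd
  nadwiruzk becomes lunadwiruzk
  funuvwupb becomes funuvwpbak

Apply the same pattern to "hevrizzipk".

"hevrizzipk" has second-to-last letter 'p'. The stems whose second-to-last letter is 'p' (zomolipk → zomolpkak, funuvwupb → funuvwpbak) delete the last vowel and add -ak.
So hevrizzipk → hevrizzpkak.

hevrizzpkak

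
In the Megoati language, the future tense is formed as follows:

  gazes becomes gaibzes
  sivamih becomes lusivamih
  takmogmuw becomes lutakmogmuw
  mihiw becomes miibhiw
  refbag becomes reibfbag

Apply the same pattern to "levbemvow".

lulevbemvow

mihiw and takmogmuw both end in -w yet inflect differently (miibhiw, lutakmogmuw), so the final letter is not what conditions the rule; the number of vowels is.
"levbemvow" has 3 vowels. The stems with 3 vowels (takmogmuw → lutakmogmuw, sivamih → lusivamih) add the prefix lu-.
The other pattern: stems with 2 vowels insert -ib- after the first vowel.
So levbemvow → lulevbemvow.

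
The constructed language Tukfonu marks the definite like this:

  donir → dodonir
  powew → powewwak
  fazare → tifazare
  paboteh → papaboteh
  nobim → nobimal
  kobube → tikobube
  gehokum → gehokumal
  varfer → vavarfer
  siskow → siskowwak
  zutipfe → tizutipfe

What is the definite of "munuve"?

powew and zutipfe both have last vowel 'e' yet inflect differently (powewwak, tizutipfe), so the last vowel is not what conditions the rule; the final letter is.
"munuve" ends in -e. The stems ending in -e (zutipfe → tizutipfe, fazare → tifazare, kobube → tikobube) add the prefix ti-.
The other patterns: stems ending in -w double the final consonant and add -ak; stems ending in -m add -al; stems ending in -h or -r repeat the first consonant+vowel as a prefix.
So munuve → timunuve.

timunuve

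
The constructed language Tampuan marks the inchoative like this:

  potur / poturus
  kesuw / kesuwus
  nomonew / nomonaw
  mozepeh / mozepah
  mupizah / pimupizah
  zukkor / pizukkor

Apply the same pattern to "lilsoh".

kesuw and nomonew both end in -w yet inflect differently (kesuwus, nomonaw), so the final letter is not what conditions the rule; the last vowel is.
"lilsoh" has last vowel 'o'. The one such stem in the data (zukkor → pizukkor) adds the prefix pi-, so the same rule applies.
The other patterns: stems whose last vowel is 'u' add -us; stems whose last vowel is 'e' change the last vowel to 'a'.
So lilsoh → pililsoh.

pililsoh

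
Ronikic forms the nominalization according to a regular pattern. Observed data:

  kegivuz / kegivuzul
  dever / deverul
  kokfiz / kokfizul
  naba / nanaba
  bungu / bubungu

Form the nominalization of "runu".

bungu and kegivuz both have last vowel 'u' yet inflect differently (bubungu, kegivuzul), so the last vowel is not what conditions the rule; whether the stem ends in a vowel or a consonant is.
"runu" ends in a vowel. The stems ending in a vowel (bungu → bubungu, naba → nanaba) repeat the first consonant+vowel as a prefix.
So runu → rurunu.

rurunu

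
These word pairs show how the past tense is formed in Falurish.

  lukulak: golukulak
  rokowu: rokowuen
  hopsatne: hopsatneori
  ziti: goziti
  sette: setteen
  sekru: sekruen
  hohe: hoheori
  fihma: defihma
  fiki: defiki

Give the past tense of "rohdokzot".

rohdokzoten

"rohdokzot" begins with r-. The one such stem in the data (rokowu → rokowuen) adds -en, so the same rule applies.
The other patterns: stems beginning with h- add -ori; stems beginning with f- add the prefix de-; stems beginning with l- or z- add the prefix go-.
So rohdokzot → rohdokzoten.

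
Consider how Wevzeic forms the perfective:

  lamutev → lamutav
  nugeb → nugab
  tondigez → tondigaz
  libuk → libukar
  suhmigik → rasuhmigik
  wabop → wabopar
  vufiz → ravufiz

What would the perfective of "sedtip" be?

tondigez and vufiz both end in -z yet inflect differently (tondigaz, ravufiz), so the final letter is not what conditions the rule; the last vowel is.
"sedtip" has last vowel 'i'. The stems whose last vowel is 'i' (suhmigik → rasuhmigik, vufiz → ravufiz) add the prefix ra-.
The other patterns: stems whose last vowel is 'e' change the last vowel to 'a'; stems whose last vowel is 'o' or 'u' add -ar.
So sedtip → rasedtip.

rasedtip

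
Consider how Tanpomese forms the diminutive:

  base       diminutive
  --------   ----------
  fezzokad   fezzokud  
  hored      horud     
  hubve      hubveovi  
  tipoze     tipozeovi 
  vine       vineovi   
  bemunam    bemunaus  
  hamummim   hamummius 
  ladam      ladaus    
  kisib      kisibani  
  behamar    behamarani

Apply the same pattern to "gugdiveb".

"gugdiveb" ends in -b. The one such stem in the data (kisib → kisibani) adds -ani, so the same rule applies.
So gugdiveb → gugdivebani.

gugdivebani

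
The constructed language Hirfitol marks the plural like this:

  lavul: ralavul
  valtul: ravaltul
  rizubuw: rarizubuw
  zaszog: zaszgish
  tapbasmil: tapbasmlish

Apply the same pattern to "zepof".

zepfish

lavul and tapbasmil both end in -l yet inflect differently (ralavul, tapbasmlish), so the final letter is not what conditions the rule; the last vowel is.
"zepof" has last vowel 'o'. The one such stem in the data (zaszog → zaszgish) deletes the last vowel and adds -ish (as does tapbasmil), so the same rule applies.
The other pattern: stems whose last vowel is 'u' add the prefix ra-.
So zepof → zepfish.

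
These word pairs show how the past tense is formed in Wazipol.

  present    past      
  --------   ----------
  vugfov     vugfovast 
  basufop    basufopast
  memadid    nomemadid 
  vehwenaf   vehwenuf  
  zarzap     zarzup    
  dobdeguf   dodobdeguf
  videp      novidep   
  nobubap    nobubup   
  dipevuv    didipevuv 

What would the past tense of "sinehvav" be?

sinehvuv

basufop and videp both end in -p yet inflect differently (basufopast, novidep), so the final letter is not what conditions the rule; the last vowel is.
"sinehvav" has last vowel 'a'. The stems whose last vowel is 'a' (nobubap → nobubup, vehwenaf → vehwenuf, zarzap → zarzup) change the last vowel to 'u'.
So sinehvav → sinehvuv.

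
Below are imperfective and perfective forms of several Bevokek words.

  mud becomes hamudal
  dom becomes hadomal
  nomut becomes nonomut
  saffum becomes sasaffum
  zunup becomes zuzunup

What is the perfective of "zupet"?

saffum and dom both end in -m yet inflect differently (sasaffum, hadomal), so the final letter is not what conditions the rule; the number of vowels is.
"zupet" has 2 vowels. The stems with 2 vowels (saffum → sasaffum, nomut → nonomut, zunup → zuzunup) repeat the first consonant+vowel as a prefix.
The other pattern: stems with 1 vowel add ha- … -al around the stem.
So zupet → zuzupet.

zuzupet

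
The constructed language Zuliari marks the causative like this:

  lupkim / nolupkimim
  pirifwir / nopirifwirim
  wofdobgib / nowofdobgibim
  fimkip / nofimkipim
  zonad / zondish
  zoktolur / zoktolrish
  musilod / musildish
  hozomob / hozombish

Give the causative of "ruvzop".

ruvzpish

pirifwir and zoktolur both end in -r yet inflect differently (nopirifwirim, zoktolrish), so the final letter is not what conditions the rule; the last vowel is.
"ruvzop" has last vowel 'o'. The stems whose last vowel is 'o' (musilod → musildish, hozomob → hozombish) delete the last vowel and add -ish.
The other pattern: stems whose last vowel is 'i' add no- … -im around the stem.
So ruvzop → ruvzpish.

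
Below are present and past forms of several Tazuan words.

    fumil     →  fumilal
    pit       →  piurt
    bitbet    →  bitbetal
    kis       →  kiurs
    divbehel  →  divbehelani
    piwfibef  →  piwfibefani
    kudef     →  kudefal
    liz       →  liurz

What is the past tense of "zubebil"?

zubebilani

pit and bitbet both end in -t yet inflect differently (piurt, bitbetal), so the final letter is not what conditions the rule; the number of vowels is.
"zubebil" has 3 vowels. The stems with 3 vowels (divbehel → divbehelani, piwfibef → piwfibefani) add -ani.
So zubebil → zubebilani.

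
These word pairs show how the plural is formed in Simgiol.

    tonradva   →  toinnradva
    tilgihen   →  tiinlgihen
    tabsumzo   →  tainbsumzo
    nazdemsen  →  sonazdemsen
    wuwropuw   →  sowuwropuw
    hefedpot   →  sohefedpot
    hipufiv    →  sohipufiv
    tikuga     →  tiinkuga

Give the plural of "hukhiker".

sohukhiker

tilgihen and nazdemsen both end in -n yet inflect differently (tiinlgihen, sonazdemsen), so the final letter is not what conditions the rule; the first letter is.
"hukhiker" begins with h-. The stems beginning with h- (hipufiv → sohipufiv, hefedpot → sohefedpot) add the prefix so-.
The other pattern: stems beginning with t- insert -in- after the first vowel.
So hukhiker → sohukhiker.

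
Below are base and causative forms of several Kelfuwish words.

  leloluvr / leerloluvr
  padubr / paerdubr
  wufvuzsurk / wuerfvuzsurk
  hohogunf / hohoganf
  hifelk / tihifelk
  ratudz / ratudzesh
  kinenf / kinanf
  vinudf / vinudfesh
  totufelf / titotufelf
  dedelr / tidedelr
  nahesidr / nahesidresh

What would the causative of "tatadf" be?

tatadfesh

hohogunf and vinudf both end in -f yet inflect differently (hohoganf, vinudfesh), so the final letter is not what conditions the rule; the second-to-last letter is.
"tatadf" has second-to-last letter 'd'. The stems whose second-to-last letter is 'd' (ratudz → ratudzesh, vinudf → vinudfesh, nahesidr → nahesidresh) add -esh.
The other patterns: stems whose second-to-last letter is 'n' change the last vowel to 'a'; stems whose second-to-last letter is 'l' add the prefix ti-; stems whose second-to-last letter is 'b', 'r' or 'v' insert -er- after the first vowel.
So tatadf → tatadfesh.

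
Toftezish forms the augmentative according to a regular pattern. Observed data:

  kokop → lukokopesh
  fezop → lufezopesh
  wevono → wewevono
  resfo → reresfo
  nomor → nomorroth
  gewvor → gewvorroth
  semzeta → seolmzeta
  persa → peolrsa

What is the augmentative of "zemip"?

kokop and wevono both have last vowel 'o' yet inflect differently (lukokopesh, wewevono), so the last vowel is not what conditions the rule; the final letter is.
"zemip" ends in -p. The stems ending in -p (kokop → lukokopesh, fezop → lufezopesh) add lu- … -esh around the stem.
The other patterns: stems ending in -o repeat the first consonant+vowel as a prefix; stems ending in -r double the final consonant and add -oth; stems ending in -a insert -ol- after the first vowel.
So zemip → luzemipesh.

luzemipesh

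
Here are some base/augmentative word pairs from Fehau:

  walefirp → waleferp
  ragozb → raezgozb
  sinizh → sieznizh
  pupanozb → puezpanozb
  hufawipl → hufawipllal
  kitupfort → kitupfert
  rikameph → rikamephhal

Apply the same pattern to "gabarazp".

rikameph and sinizh both end in -h yet inflect differently (rikamephhal, sieznizh), so the final letter is not what conditions the rule; the second-to-last letter is.
"gabarazp" has second-to-last letter 'z'. The stems whose second-to-last letter is 'z' (pupanozb → puezpanozb, ragozb → raezgozb, sinizh → sieznizh) insert -ez- after the first vowel.
So gabarazp → gaezbarazp.

gaezbarazp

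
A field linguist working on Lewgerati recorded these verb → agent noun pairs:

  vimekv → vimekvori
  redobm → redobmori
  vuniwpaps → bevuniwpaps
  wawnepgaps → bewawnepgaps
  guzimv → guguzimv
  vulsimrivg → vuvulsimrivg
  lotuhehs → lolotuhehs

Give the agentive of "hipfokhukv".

"hipfokhukv" has second-to-last letter 'k'. The one such stem in the data (vimekv → vimekvori) adds -ori, so the same rule applies.
The other patterns: stems whose second-to-last letter is 'p' add the prefix be-; stems whose second-to-last letter is 'h', 'm' or 'v' repeat the first consonant+vowel as a prefix.
So hipfokhukv → hipfokhukvori.

hipfokhukvori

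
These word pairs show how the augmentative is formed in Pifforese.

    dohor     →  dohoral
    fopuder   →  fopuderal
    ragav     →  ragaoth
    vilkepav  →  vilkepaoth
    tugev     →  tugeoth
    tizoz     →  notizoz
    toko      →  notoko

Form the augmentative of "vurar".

vuraral

fopuder and tugev both have last vowel 'e' yet inflect differently (fopuderal, tugeoth), so the last vowel is not what conditions the rule; the final letter is.
"vurar" ends in -r. The stems ending in -r (dohor → dohoral, fopuder → fopuderal) add -al.
The other patterns: stems ending in -v drop the final letter and add -oth; stems ending in -o or -z add the prefix no-.
So vurar → vuraral.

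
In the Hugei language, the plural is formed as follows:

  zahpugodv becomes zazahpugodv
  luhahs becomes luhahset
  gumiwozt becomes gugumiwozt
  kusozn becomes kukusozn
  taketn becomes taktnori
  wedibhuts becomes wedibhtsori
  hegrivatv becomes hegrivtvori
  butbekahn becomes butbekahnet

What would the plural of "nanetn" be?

nantnori

"nanetn" has second-to-last letter 't'. The stems whose second-to-last letter is 't' (taketn → taktnori, wedibhuts → wedibhtsori, hegrivatv → hegrivtvori) delete the last vowel and add -ori.
The other patterns: stems whose second-to-last letter is 'h' add -et; stems whose second-to-last letter is 'd' or 'z' repeat the first consonant+vowel as a prefix.
So nanetn → nantnori.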